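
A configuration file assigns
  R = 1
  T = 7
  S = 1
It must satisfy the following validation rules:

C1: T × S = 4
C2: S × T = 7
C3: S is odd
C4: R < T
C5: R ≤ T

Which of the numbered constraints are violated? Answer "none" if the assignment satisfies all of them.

Constraint 1 does not hold.

C1: T × S = 7 × 1 = 7, not 4  fails
C2: S × T = 1 × 7 = 7  holds
C3: S = 1 is odd  holds
C4: R = 1, T = 7; 1 < 7  holds
C5: R = 1, T = 7; 1 ≤ 7  holds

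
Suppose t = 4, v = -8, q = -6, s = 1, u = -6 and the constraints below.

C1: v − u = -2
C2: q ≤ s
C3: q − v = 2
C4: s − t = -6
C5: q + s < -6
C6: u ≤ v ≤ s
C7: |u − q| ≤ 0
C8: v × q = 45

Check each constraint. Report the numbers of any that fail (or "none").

C1: v − u = -8 − (-6) = -2  yes
C2: q = -6, s = 1; -6 ≤ 1  yes
C3: q − v = -6 − (-8) = 2  yes
C4: s − t = 1 − 4 = -3, not -6  no
C5: q + s = -6 + 1 = -5; -5 ≥ -6, bound -6 not met  no
C6: values -6, -8, 1; u = -6 is not ≤ v = -8  no
C7: |-6 − (-6)| = 0; 0 ≤ 0  yes
C8: v × q = -8 × (-6) = 48, not 45  no

No — constraints 4, 5, 6, and 8 are not satisfied.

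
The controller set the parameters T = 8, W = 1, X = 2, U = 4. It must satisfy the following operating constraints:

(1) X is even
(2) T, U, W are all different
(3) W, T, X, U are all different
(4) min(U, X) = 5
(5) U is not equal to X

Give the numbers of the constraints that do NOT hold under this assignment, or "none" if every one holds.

No — constraint 4 is not satisfied.

(1) X = 2 is even  OK
(2) values 8, 4, 1 are pairwise distinct  OK
(3) values 1, 8, 2, 4 are pairwise distinct  OK
(4) min(4, 2) = 2, not 5  FAIL
(5) U = 4, X = 2; distinct  OK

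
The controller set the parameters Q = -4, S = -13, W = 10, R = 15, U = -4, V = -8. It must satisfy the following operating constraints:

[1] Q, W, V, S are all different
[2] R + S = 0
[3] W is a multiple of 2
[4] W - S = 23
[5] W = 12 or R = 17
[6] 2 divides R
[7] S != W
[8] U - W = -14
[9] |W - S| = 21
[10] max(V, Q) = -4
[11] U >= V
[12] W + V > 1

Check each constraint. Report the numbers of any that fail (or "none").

The assignment fails constraints 2, 5, 6, and 9.

[1] values -4, 10, -8, -13 are pairwise distinct  holds
[2] R + S = 15 + (-13) = 2, not 0  fails
[3] 10 / 2 = 5, so 2 divides 10  holds
[4] W - S = 10 - (-13) = 23  holds
[5] W = 10 ≠ 12 and R = 15 ≠ 17; both disjuncts false  fails
[6] 15 = 2*7 + 1, so 2 does not divide 15  fails
[7] S = -13, W = 10; distinct  holds
[8] U - W = -4 - 10 = -14  holds
[9] |10 - (-13)| = 23, not 21  fails
[10] max(-8, -4) = -4  holds
[11] U = -4, V = -8; -4 ≥ -8  holds
[12] W + V = 10 + (-8) = 2; 2 > 1  holds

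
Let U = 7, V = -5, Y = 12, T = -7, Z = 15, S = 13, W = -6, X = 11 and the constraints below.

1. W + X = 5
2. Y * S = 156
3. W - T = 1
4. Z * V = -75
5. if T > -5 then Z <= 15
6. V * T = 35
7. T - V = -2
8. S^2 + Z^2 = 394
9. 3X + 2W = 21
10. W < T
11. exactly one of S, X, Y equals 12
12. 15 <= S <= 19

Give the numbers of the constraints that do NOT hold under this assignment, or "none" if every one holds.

The assignment fails constraints 10 and 12.

1. W + X = -6 + 11 = 5  OK
2. Y * S = 12 * 13 = 156  OK
3. W - T = -6 - (-7) = 1  OK
4. Z * V = 15 * (-5) = -75  OK
5. T = -7, not > -5; antecedent false, conditional vacuously true  OK
6. V * T = -5 * (-7) = 35  OK
7. T - V = -7 - (-5) = -2  OK
8. S^2 + Z^2 = 13^2 + 15^2 = 169 + 225 = 394  OK
9. 3X + 2W = 3(11) + 2(-6) = 21  OK
10. W = -6, T = -7; -6 ≥ -7 (want <)  FAIL
11. S=13, X=11, Y=12; 1 of them equals 12  OK
12. S = 13 is outside [15, 19]  FAIL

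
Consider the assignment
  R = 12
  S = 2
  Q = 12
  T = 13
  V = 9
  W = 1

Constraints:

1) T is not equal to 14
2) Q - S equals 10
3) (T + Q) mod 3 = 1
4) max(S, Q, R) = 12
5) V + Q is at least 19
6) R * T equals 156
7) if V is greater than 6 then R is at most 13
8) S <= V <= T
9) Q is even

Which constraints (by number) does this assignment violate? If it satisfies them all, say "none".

1) T = 13, and 13 ≠ 14 — OK.
2) Q - S = 12 - 2 = 10 — OK.
3) T + Q = 25; 25 mod 3 = 1 — OK.
4) max(2, 12, 12) = 12 — OK.
5) V + Q = 9 + 12 = 21; 21 ≥ 19 — OK.
6) R * T = 12 * 13 = 156 — OK.
7) V = 9 > 6, so we need R ≤ 13; R = 12 ≤ 13 — OK.
8) values 2 <= 9 <= 13 — OK.
9) Q = 12 is even — OK.

All constraints are satisfied.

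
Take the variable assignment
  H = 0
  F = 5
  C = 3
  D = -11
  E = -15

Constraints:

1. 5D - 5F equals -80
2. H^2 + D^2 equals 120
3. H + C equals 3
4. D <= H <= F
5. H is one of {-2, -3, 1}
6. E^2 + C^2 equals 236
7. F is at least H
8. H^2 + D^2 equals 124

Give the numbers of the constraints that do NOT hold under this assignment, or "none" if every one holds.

1. 5D - 5F = 5(-11) - 5(5) = -80 — OK.
2. H^2 + D^2 = 0^2 + (-11)^2 = 0 + 121 = 121, not 120 — violated.
3. H + C = 0 + 3 = 3 — OK.
4. values -11 <= 0 <= 5 — OK.
5. H = 0 is not in {-2, -3, 1} — violated.
6. E^2 + C^2 = (-15)^2 + 3^2 = 225 + 9 = 234, not 236 — violated.
7. F = 5, H = 0; 5 ≥ 0 — OK.
8. H^2 + D^2 = 0^2 + (-11)^2 = 0 + 121 = 121, not 124 — violated.

Violated: 2, 5, 6, and 8.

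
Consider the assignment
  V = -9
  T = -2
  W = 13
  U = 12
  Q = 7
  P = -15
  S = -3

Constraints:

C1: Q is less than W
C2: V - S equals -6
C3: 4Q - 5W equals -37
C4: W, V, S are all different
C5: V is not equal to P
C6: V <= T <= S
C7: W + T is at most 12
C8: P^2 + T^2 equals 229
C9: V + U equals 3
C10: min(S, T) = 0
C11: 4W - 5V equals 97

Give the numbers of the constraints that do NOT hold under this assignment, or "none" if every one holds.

C1: Q = 7, W = 13; 7 < 13 — OK.
C2: V - S = -9 - (-3) = -6 — OK.
C3: 4Q - 5W = 4(7) - 5(13) = -37 — OK.
C4: values 13, -9, -3 are pairwise distinct — OK.
C5: V = -9, P = -15; distinct — OK.
C6: values -9, -2, -3; T = -2 is not <= S = -3 — violated.
C7: W + T = 13 + (-2) = 11; 11 ≤ 12 — OK.
C8: P^2 + T^2 = (-15)^2 + (-2)^2 = 225 + 4 = 229 — OK.
C9: V + U = -9 + 12 = 3 — OK.
C10: min(-3, -2) = -3, not 0 — violated.
C11: 4W - 5V = 4(13) - 5(-9) = 97 — OK.

Violated: 6, 10.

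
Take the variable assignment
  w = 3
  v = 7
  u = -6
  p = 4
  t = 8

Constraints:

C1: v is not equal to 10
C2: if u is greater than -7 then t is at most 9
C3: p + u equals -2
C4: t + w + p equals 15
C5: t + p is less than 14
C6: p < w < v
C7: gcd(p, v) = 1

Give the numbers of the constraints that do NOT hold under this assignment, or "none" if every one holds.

C1: v = 7, and 7 ≠ 10 — OK.
C2: u = -6 > -7, so we need t ≤ 9; t = 8 ≤ 9 — OK.
C3: p + u = 4 + (-6) = -2 — OK.
C4: t + w + p = 8 + 3 + 4 = 15 — OK.
C5: t + p = 8 + 4 = 12; 12 < 14 — OK.
C6: values 4, 3, 7; p = 4 is not < w = 3 — violated.
C7: gcd(4, 7) = 1 — OK.

Violated: 6.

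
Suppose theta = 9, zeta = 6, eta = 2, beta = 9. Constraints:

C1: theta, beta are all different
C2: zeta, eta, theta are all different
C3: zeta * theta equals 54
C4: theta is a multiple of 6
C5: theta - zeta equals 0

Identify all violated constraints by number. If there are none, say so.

Constraints 1, 4, 5 are violated.

C1: theta = beta = 9, not all different — does not hold.
C2: values 6, 2, 9 are pairwise distinct — holds.
C3: zeta * theta = 6 * 9 = 54 — holds.
C4: 9 = 6*1 + 3, so 6 does not divide 9 — does not hold.
C5: theta - zeta = 9 - 6 = 3, not 0 — does not hold.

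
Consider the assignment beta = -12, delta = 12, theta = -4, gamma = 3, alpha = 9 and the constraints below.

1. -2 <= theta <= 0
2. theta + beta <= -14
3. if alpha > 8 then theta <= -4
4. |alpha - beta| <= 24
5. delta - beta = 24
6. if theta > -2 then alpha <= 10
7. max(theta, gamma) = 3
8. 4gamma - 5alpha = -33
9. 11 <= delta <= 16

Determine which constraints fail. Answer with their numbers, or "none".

1. theta = -4 is outside [-2, 0] — violated.
2. theta + beta = -4 + (-12) = -16; -16 ≤ -14 — satisfied.
3. alpha = 9 > 8, so we need theta ≤ -4; theta = -4 ≤ -4 — satisfied.
4. |9 - (-12)| = 21; 21 ≤ 24 — satisfied.
5. delta - beta = 12 - (-12) = 24 — satisfied.
6. theta = -4, not > -2; antecedent false, conditional vacuously true — satisfied.
7. max(-4, 3) = 3 — satisfied.
8. 4gamma - 5alpha = 4(3) - 5(9) = -33 — satisfied.
9. delta = 12 lies in [11, 16] — satisfied.

Constraint 1 does not hold.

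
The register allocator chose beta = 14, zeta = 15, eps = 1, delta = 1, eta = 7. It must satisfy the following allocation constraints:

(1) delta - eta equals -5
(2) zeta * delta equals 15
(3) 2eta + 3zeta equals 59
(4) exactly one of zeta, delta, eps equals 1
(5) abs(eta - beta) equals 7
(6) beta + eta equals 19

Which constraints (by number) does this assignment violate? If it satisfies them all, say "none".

(1) delta - eta = 1 - 7 = -6, not -5  ✗
(2) zeta * delta = 15 * 1 = 15  ✓
(3) 2eta + 3zeta = 2(7) + 3(15) = 59  ✓
(4) zeta=15, delta=1, eps=1; 2 of them equal 1, not exactly one  ✗
(5) abs(7 - 14) = 7  ✓
(6) beta + eta = 14 + 7 = 21, not 19  ✗

Constraints 1, 4, 6 are violated.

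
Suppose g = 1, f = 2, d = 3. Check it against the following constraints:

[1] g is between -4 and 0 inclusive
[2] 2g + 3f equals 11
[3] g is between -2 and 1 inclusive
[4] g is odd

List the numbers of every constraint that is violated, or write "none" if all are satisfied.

[1] g = 1 is outside [-4, 0] — does not hold.
[2] 2g + 3f = 2(1) + 3(2) = 8, not 11 — does not hold.
[3] g = 1 lies in [-2, 1] — holds.
[4] g = 1 is odd — holds.

Constraints 1 and 2 do not hold.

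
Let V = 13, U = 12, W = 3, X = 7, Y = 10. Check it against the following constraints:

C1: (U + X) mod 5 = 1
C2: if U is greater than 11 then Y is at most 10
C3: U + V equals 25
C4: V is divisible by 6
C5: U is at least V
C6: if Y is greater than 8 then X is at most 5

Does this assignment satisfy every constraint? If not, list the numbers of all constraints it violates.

C1: U + X = 19; 19 mod 5 = 4, not 1  fails
C2: U = 12 > 11, so we need Y ≤ 10; Y = 10 ≤ 10  holds
C3: U + V = 12 + 13 = 25  holds
C4: 13 = 6*2 + 1, so 6 does not divide 13  fails
C5: U = 12, V = 13; 12 < 13 (want ≥)  fails
C6: Y = 10 > 8, so we need X ≤ 5; but X = 7 > 5  fails

Constraints 1, 4, 5, and 6 do not hold.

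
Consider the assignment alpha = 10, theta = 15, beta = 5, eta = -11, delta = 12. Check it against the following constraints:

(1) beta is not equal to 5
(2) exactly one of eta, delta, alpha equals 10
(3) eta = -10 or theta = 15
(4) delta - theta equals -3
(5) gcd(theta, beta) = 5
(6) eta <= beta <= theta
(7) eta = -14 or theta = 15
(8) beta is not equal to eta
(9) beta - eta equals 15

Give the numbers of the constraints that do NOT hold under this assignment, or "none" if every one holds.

(1) beta = 5, but 5 is required to differ  ✗
(2) eta=-11, delta=12, alpha=10; 1 of them equals 10  ✓
(3) eta = -11 ≠ -10, but theta = 15 = 15 (second disjunct)  ✓
(4) delta - theta = 12 - 15 = -3  ✓
(5) gcd(15, 5) = 5  ✓
(6) values -11 <= 5 <= 15  ✓
(7) eta = -11 ≠ -14, but theta = 15 = 15 (second disjunct)  ✓
(8) beta = 5, eta = -11; distinct  ✓
(9) beta - eta = 5 - (-11) = 16, not 15  ✗

No — constraints 1 and 9 are not satisfied.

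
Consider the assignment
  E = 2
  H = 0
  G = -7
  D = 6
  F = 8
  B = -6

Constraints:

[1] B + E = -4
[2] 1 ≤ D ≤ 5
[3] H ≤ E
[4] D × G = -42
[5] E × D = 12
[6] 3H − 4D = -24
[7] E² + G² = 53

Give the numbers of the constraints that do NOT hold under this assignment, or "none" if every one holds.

Violated: 2.

[1] B + E = -6 + 2 = -4  ✓
[2] D = 6 is outside [1, 5]  ✗
[3] H = 0, E = 2; 0 ≤ 2  ✓
[4] D × G = 6 × (-7) = -42  ✓
[5] E × D = 2 × 6 = 12  ✓
[6] 3H − 4D = 3(0) − 4(6) = -24  ✓
[7] E² + G² = 2² + (-7)² = 4 + 49 = 53  ✓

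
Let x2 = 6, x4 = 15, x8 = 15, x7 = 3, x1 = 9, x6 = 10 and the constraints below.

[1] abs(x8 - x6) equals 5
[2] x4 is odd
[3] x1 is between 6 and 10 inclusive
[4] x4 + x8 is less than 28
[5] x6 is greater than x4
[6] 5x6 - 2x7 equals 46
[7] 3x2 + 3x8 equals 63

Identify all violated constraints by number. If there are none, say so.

[1] abs(15 - 10) = 5  OK
[2] x4 = 15 is odd  OK
[3] x1 = 9 lies in [6, 10]  OK
[4] x4 + x8 = 15 + 15 = 30; 30 ≥ 28, bound 28 not met  FAIL
[5] x6 = 10, x4 = 15; 10 ≤ 15 (want >)  FAIL
[6] 5x6 - 2x7 = 5(10) - 2(3) = 44, not 46  FAIL
[7] 3x2 + 3x8 = 3(6) + 3(15) = 63  OK

No — constraints 4, 5, and 6 are not satisfied.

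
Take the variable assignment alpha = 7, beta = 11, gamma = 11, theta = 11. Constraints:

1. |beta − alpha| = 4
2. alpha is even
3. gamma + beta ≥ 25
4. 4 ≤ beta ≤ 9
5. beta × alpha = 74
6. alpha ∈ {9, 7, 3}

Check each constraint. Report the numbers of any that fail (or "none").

1. |11 − 7| = 4  OK
2. alpha = 7 is odd  FAIL
3. gamma + beta = 11 + 11 = 22; 22 < 25, bound 25 not met  FAIL
4. beta = 11 is outside [4, 9]  FAIL
5. beta × alpha = 11 × 7 = 77, not 74  FAIL
6. alpha = 7 is in {9, 7, 3}  OK

Violated: 2, 3, 4, and 5.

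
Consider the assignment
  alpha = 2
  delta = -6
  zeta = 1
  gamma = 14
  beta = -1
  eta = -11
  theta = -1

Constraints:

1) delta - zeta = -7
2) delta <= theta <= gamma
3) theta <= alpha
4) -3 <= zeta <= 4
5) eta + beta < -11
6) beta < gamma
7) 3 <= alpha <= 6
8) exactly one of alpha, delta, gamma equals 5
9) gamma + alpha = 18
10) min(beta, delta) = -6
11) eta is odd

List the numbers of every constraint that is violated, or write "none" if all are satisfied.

Constraints 7, 8, 9 do not hold.

1) delta - zeta = -6 - 1 = -7  yes
2) values -6 <= -1 <= 14  yes
3) theta = -1, alpha = 2; -1 ≤ 2  yes
4) zeta = 1 lies in [-3, 4]  yes
5) eta + beta = -11 + (-1) = -12; -12 < -11  yes
6) beta = -1, gamma = 14; -1 < 14  yes
7) alpha = 2 is outside [3, 6]  no
8) alpha=2, delta=-6, gamma=14; 0 of them equal 5, not exactly one  no
9) gamma + alpha = 14 + 2 = 16, not 18  no
10) min(-1, -6) = -6  yes
11) eta = -11 is odd  yes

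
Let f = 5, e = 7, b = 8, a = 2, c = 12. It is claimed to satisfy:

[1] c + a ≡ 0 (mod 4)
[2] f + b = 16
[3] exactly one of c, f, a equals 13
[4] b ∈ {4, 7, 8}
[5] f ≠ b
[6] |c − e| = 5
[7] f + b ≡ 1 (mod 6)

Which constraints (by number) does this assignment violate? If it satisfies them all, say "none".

Violated: 1, 2, and 3.

[1] c + a = 14; 14 mod 4 = 2, not 0  false
[2] f + b = 5 + 8 = 13, not 16  false
[3] c=12, f=5, a=2; 0 of them equal 13, not exactly one  false
[4] b = 8 is in {4, 7, 8}  true
[5] f = 5, b = 8; distinct  true
[6] |12 − 7| = 5  true
[7] f + b = 13; 13 mod 6 = 1  true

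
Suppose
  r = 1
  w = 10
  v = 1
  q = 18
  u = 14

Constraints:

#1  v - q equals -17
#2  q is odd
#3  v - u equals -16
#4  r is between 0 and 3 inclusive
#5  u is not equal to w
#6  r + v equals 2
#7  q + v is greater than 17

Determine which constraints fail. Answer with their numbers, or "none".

#1 v - q = 1 - 18 = -17 — OK.
#2 q = 18 is even — violated.
#3 v - u = 1 - 14 = -13, not -16 — violated.
#4 r = 1 lies in [0, 3] — OK.
#5 u = 14, w = 10; distinct — OK.
#6 r + v = 1 + 1 = 2 — OK.
#7 q + v = 18 + 1 = 19; 19 > 17 — OK.

Constraints 2, 3 are violated.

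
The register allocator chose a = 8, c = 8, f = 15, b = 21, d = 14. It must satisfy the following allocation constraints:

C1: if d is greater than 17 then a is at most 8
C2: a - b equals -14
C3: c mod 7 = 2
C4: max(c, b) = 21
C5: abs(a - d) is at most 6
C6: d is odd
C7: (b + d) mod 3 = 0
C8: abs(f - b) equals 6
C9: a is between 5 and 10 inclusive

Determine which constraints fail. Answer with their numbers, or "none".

Violated: 2, 3, 6, and 7.

C1: d = 14, not > 17; antecedent false, conditional vacuously true  yes
C2: a - b = 8 - 21 = -13, not -14  no
C3: 8 mod 7 = 1, not 2  no
C4: max(8, 21) = 21  yes
C5: abs(8 - 14) = 6; 6 ≤ 6  yes
C6: d = 14 is even  no
C7: b + d = 35; 35 mod 3 = 2, not 0  no
C8: abs(15 - 21) = 6  yes
C9: a = 8 lies in [5, 10]  yes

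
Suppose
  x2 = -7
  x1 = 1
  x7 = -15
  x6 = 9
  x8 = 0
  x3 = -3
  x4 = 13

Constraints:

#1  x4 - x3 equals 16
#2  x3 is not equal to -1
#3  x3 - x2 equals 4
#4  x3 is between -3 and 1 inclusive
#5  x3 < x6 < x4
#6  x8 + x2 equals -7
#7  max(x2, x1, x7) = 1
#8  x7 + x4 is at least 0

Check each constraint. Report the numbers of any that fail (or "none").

The assignment fails constraint 8.

#1 x4 - x3 = 13 - (-3) = 16  ✔
#2 x3 = -3, and -3 ≠ -1  ✔
#3 x3 - x2 = -3 - (-7) = 4  ✔
#4 x3 = -3 lies in [-3, 1]  ✔
#5 values -3 < 9 < 13  ✔
#6 x8 + x2 = 0 + (-7) = -7  ✔
#7 max(-7, 1, -15) = 1  ✔
#8 x7 + x4 = -15 + 13 = -2; -2 < 0, bound 0 not met  ✘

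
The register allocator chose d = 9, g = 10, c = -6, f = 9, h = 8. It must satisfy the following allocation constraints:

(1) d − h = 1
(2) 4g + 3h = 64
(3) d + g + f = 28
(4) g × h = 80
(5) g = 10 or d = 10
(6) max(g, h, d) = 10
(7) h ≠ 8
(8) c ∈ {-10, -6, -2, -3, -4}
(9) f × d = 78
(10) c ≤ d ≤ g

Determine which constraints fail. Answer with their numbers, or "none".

(1) d − h = 9 − 8 = 1  OK
(2) 4g + 3h = 4(10) + 3(8) = 64  OK
(3) d + g + f = 9 + 10 + 9 = 28  OK
(4) g × h = 10 × 8 = 80  OK
(5) g = 10 = 10 (first disjunct)  OK
(6) max(10, 8, 9) = 10  OK
(7) h = 8, but 8 is required to differ  FAIL
(8) c = -6 is in {-10, -6, -2, -3, -4}  OK
(9) f × d = 9 × 9 = 81, not 78  FAIL
(10) values -6 ≤ 9 ≤ 10  OK

Constraints 7 and 9 are violated.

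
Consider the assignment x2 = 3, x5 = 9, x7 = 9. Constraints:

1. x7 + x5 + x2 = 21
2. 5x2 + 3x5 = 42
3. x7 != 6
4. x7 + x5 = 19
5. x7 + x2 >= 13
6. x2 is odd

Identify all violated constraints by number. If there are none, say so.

1. x7 + x5 + x2 = 9 + 9 + 3 = 21  OK
2. 5x2 + 3x5 = 5(3) + 3(9) = 42  OK
3. x7 = 9, and 9 ≠ 6  OK
4. x7 + x5 = 9 + 9 = 18, not 19  FAIL
5. x7 + x2 = 9 + 3 = 12; 12 < 13, bound 13 not met  FAIL
6. x2 = 3 is odd  OK

No — constraints 4 and 5 are not satisfied.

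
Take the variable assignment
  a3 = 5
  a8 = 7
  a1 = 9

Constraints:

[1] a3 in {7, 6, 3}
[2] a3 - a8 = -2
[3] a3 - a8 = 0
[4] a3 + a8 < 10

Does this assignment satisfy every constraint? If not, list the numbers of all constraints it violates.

[1] a3 = 5 is not in {7, 6, 3} — fails.
[2] a3 - a8 = 5 - 7 = -2 — holds.
[3] a3 - a8 = 5 - 7 = -2, not 0 — fails.
[4] a3 + a8 = 5 + 7 = 12; 12 ≥ 10, bound 10 not met — fails.

Constraints 1, 3, and 4 do not hold.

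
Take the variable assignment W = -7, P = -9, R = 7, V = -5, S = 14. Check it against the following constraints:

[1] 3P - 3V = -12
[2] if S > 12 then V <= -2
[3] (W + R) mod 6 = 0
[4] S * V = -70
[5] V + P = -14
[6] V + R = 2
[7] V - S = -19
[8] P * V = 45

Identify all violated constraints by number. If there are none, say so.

[1] 3P - 3V = 3(-9) - 3(-5) = -12 — holds.
[2] S = 14 > 12, so we need V ≤ -2; V = -5 ≤ -2 — holds.
[3] W + R = 0; 0 mod 6 = 0 — holds.
[4] S * V = 14 * (-5) = -70 — holds.
[5] V + P = -5 + (-9) = -14 — holds.
[6] V + R = -5 + 7 = 2 — holds.
[7] V - S = -5 - 14 = -19 — holds.
[8] P * V = -9 * (-5) = 45 — holds.

All constraints are satisfied.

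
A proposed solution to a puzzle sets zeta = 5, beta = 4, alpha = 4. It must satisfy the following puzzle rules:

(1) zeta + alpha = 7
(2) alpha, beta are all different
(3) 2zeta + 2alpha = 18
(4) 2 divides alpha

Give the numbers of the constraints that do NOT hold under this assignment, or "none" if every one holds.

Violated: 1, 2.

(1) zeta + alpha = 5 + 4 = 9, not 7 — violated.
(2) alpha = beta = 4, not all different — violated.
(3) 2zeta + 2alpha = 2(5) + 2(4) = 18 — OK.
(4) 4 / 2 = 2, so 2 divides 4 — OK.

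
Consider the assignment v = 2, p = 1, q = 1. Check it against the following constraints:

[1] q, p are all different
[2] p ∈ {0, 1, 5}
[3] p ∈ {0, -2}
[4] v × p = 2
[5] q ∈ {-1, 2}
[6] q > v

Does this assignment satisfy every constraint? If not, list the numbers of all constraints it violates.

The assignment fails constraints 1, 3, 5, 6.

[1] q = p = 1, not all different  FAIL
[2] p = 1 is in {0, 1, 5}  OK
[3] p = 1 is not in {0, -2}  FAIL
[4] v × p = 2 × 1 = 2  OK
[5] q = 1 is not in {-1, 2}  FAIL
[6] q = 1, v = 2; 1 ≤ 2 (want >)  FAIL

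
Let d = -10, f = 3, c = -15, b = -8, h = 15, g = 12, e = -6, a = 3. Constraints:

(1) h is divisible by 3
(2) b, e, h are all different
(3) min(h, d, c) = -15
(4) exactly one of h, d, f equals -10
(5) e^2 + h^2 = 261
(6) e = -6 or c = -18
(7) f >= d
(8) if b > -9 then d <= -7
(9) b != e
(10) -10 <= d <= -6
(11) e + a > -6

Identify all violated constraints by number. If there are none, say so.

(1) 15 / 3 = 5, so 3 divides 15  yes
(2) values -8, -6, 15 are pairwise distinct  yes
(3) min(15, -10, -15) = -15  yes
(4) h=15, d=-10, f=3; 1 of them equals -10  yes
(5) e^2 + h^2 = (-6)^2 + 15^2 = 36 + 225 = 261  yes
(6) e = -6 = -6 (first disjunct)  yes
(7) f = 3, d = -10; 3 ≥ -10  yes
(8) b = -8 > -9, so we need d ≤ -7; d = -10 ≤ -7  yes
(9) b = -8, e = -6; distinct  yes
(10) d = -10 lies in [-10, -6]  yes
(11) e + a = -6 + 3 = -3; -3 > -6  yes

All constraints are satisfied.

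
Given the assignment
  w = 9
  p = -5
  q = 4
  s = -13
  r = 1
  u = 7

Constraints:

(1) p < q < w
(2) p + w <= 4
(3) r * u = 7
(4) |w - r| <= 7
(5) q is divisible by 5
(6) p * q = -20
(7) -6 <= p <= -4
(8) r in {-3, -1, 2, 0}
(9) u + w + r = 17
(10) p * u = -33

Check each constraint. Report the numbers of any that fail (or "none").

The assignment fails constraints 4, 5, 8, and 10.

(1) values -5 < 4 < 9  holds
(2) p + w = -5 + 9 = 4; 4 ≤ 4  holds
(3) r * u = 1 * 7 = 7  holds
(4) |9 - 1| = 8; 8 > 7, exceeds bound 7  fails
(5) 4 = 5*0 + 4, so 5 does not divide 4  fails
(6) p * q = -5 * 4 = -20  holds
(7) p = -5 lies in [-6, -4]  holds
(8) r = 1 is not in {-3, -1, 2, 0}  fails
(9) u + w + r = 7 + 9 + 1 = 17  holds
(10) p * u = -5 * 7 = -35, not -33  fails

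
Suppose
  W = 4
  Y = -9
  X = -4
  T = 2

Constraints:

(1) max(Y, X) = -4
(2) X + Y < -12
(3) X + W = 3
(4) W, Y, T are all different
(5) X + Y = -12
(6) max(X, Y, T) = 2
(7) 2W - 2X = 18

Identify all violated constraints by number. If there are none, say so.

(1) max(-9, -4) = -4 — OK.
(2) X + Y = -4 + (-9) = -13; -13 < -12 — OK.
(3) X + W = -4 + 4 = 0, not 3 — violated.
(4) values 4, -9, 2 are pairwise distinct — OK.
(5) X + Y = -4 + (-9) = -13, not -12 — violated.
(6) max(-4, -9, 2) = 2 — OK.
(7) 2W - 2X = 2(4) - 2(-4) = 16, not 18 — violated.

The assignment fails constraints 3, 5, and 7.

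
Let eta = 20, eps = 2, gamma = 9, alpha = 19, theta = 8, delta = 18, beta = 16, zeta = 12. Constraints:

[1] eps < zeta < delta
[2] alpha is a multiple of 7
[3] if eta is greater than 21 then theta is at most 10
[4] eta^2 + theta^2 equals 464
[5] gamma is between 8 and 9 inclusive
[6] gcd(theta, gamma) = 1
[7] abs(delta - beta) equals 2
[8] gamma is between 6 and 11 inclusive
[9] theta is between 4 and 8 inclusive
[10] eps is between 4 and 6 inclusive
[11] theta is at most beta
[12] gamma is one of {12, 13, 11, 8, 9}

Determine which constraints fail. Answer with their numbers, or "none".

[1] values 2 < 12 < 18 — satisfied.
[2] 19 = 7*2 + 5, so 7 does not divide 19 — violated.
[3] eta = 20, not > 21; antecedent false, conditional vacuously true — satisfied.
[4] eta^2 + theta^2 = 20^2 + 8^2 = 400 + 64 = 464 — satisfied.
[5] gamma = 9 lies in [8, 9] — satisfied.
[6] gcd(8, 9) = 1 — satisfied.
[7] abs(18 - 16) = 2 — satisfied.
[8] gamma = 9 lies in [6, 11] — satisfied.
[9] theta = 8 lies in [4, 8] — satisfied.
[10] eps = 2 is outside [4, 6] — violated.
[11] theta = 8, beta = 16; 8 ≤ 16 — satisfied.
[12] gamma = 9 is in {12, 13, 11, 8, 9} — satisfied.

Constraints 2 and 10 are violated.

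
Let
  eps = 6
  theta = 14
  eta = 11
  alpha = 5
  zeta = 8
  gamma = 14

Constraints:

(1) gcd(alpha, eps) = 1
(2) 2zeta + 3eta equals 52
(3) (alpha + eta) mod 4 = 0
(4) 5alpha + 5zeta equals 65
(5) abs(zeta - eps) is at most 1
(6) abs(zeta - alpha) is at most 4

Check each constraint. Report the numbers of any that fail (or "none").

(1) gcd(5, 6) = 1  OK
(2) 2zeta + 3eta = 2(8) + 3(11) = 49, not 52  FAIL
(3) alpha + eta = 16; 16 mod 4 = 0  OK
(4) 5alpha + 5zeta = 5(5) + 5(8) = 65  OK
(5) abs(8 - 6) = 2; 2 > 1, exceeds bound 1  FAIL
(6) abs(8 - 5) = 3; 3 ≤ 4  OK

Violated: 2, 5.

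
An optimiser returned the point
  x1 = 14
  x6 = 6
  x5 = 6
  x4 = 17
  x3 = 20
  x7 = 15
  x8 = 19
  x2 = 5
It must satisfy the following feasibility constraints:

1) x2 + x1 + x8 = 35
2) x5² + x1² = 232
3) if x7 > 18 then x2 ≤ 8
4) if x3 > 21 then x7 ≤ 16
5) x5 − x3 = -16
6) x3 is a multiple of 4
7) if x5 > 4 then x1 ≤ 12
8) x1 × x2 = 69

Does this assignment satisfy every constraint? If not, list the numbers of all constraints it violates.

1) x2 + x1 + x8 = 5 + 14 + 19 = 38, not 35  ✗
2) x5² + x1² = 6² + 14² = 36 + 196 = 232  ✓
3) x7 = 15, not > 18; antecedent false, conditional vacuously true  ✓
4) x3 = 20, not > 21; antecedent false, conditional vacuously true  ✓
5) x5 − x3 = 6 − 20 = -14, not -16  ✗
6) 20 / 4 = 5, so 4 divides 20  ✓
7) x5 = 6 > 4, so we need x1 ≤ 12; but x1 = 14 > 12  ✗
8) x1 × x2 = 14 × 5 = 70, not 69  ✗

Violated: 1, 5, 7, 8.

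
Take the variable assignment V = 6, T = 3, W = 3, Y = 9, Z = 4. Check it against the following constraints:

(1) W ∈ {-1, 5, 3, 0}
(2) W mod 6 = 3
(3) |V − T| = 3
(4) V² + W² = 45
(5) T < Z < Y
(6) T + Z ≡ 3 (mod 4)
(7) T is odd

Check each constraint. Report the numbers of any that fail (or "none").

The assignment satisfies every constraint.

(1) W = 3 is in {-1, 5, 3, 0} — OK.
(2) 3 mod 6 = 3 — OK.
(3) |6 − 3| = 3 — OK.
(4) V² + W² = 6² + 3² = 36 + 9 = 45 — OK.
(5) values 3 < 4 < 9 — OK.
(6) T + Z = 7; 7 mod 4 = 3 — OK.
(7) T = 3 is odd — OK.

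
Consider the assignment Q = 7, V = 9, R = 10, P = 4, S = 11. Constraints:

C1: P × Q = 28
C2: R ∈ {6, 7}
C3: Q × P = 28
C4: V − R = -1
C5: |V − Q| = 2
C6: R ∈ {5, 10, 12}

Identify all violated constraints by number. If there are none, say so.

Constraint 2 does not hold.

C1: P × Q = 4 × 7 = 28  ✓
C2: R = 10 is not in {6, 7}  ✗
C3: Q × P = 7 × 4 = 28  ✓
C4: V − R = 9 − 10 = -1  ✓
C5: |9 − 7| = 2  ✓
C6: R = 10 is in {5, 10, 12}  ✓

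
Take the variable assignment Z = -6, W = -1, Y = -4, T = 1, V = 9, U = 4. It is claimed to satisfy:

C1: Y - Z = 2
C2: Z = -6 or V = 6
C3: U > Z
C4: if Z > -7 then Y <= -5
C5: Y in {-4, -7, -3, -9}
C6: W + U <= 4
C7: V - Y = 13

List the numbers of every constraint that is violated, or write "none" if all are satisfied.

C1: Y - Z = -4 - (-6) = 2 — holds.
C2: Z = -6 = -6 (first disjunct) — holds.
C3: U = 4, Z = -6; 4 > -6 — holds.
C4: Z = -6 > -7, so we need Y ≤ -5; but Y = -4 > -5 — fails.
C5: Y = -4 is in {-4, -7, -3, -9} — holds.
C6: W + U = -1 + 4 = 3; 3 ≤ 4 — holds.
C7: V - Y = 9 - (-4) = 13 — holds.

No — constraint 4 is not satisfied.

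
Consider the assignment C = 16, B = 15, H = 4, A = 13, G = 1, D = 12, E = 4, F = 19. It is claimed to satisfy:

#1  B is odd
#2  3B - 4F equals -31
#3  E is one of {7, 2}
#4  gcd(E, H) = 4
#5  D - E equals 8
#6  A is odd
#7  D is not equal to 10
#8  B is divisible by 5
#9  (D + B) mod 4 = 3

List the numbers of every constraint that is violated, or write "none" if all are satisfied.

No — constraint 3 is not satisfied.

#1 B = 15 is odd  OK
#2 3B - 4F = 3(15) - 4(19) = -31  OK
#3 E = 4 is not in {7, 2}  FAIL
#4 gcd(4, 4) = 4  OK
#5 D - E = 12 - 4 = 8  OK
#6 A = 13 is odd  OK
#7 D = 12, and 12 ≠ 10  OK
#8 15 / 5 = 3, so 5 divides 15  OK
#9 D + B = 27; 27 mod 4 = 3  OK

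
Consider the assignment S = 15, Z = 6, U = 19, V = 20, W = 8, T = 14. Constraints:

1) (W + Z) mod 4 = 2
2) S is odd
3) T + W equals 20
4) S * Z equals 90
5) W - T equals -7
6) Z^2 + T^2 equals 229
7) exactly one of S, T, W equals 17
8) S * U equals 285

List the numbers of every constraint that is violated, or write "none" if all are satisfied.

Violated: 3, 5, 6, and 7.

1) W + Z = 14; 14 mod 4 = 2  OK
2) S = 15 is odd  OK
3) T + W = 14 + 8 = 22, not 20  FAIL
4) S * Z = 15 * 6 = 90  OK
5) W - T = 8 - 14 = -6, not -7  FAIL
6) Z^2 + T^2 = 6^2 + 14^2 = 36 + 196 = 232, not 229  FAIL
7) S=15, T=14, W=8; 0 of them equal 17, not exactly one  FAIL
8) S * U = 15 * 19 = 285  OK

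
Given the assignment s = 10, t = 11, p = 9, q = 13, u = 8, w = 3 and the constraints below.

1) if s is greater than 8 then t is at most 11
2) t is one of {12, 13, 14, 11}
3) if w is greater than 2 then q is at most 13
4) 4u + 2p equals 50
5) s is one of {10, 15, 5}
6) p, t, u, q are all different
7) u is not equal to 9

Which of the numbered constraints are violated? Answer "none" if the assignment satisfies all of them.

1) s = 10 > 8, so we need t ≤ 11; t = 11 ≤ 11  yes
2) t = 11 is in {12, 13, 14, 11}  yes
3) w = 3 > 2, so we need q ≤ 13; q = 13 ≤ 13  yes
4) 4u + 2p = 4(8) + 2(9) = 50  yes
5) s = 10 is in {10, 15, 5}  yes
6) values 9, 11, 8, 13 are pairwise distinct  yes
7) u = 8, and 8 ≠ 9  yes

No violations.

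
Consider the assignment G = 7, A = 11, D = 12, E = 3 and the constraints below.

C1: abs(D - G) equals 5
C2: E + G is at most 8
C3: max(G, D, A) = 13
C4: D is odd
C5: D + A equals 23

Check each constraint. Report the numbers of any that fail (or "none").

C1: abs(12 - 7) = 5 — OK.
C2: E + G = 3 + 7 = 10; 10 > 8, bound 8 not met — violated.
C3: max(7, 12, 11) = 12, not 13 — violated.
C4: D = 12 is even — violated.
C5: D + A = 12 + 11 = 23 — OK.

No — constraints 2, 3, and 4 are not satisfied.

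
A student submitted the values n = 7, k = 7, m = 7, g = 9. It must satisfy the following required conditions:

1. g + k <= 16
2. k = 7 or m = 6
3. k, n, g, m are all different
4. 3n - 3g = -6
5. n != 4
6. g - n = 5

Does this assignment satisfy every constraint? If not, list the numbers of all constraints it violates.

1. g + k = 9 + 7 = 16; 16 ≤ 16  ✓
2. k = 7 = 7 (first disjunct)  ✓
3. k = n = 7, not all different  ✗
4. 3n - 3g = 3(7) - 3(9) = -6  ✓
5. n = 7, and 7 ≠ 4  ✓
6. g - n = 9 - 7 = 2, not 5  ✗

No — constraints 3 and 6 are not satisfied.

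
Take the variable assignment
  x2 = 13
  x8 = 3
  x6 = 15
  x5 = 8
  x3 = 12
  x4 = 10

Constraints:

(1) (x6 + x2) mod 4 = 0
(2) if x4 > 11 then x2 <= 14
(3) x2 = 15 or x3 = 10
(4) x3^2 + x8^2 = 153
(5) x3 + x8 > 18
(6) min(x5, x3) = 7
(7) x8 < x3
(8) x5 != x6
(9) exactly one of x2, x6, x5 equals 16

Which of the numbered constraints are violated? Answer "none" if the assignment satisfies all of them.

Constraints 3, 5, 6, and 9 are violated.

(1) x6 + x2 = 28; 28 mod 4 = 0 — OK.
(2) x4 = 10, not > 11; antecedent false, conditional vacuously true — OK.
(3) x2 = 13 ≠ 15 and x3 = 12 ≠ 10; both disjuncts false — violated.
(4) x3^2 + x8^2 = 12^2 + 3^2 = 144 + 9 = 153 — OK.
(5) x3 + x8 = 12 + 3 = 15; 15 ≤ 18, bound 18 not met — violated.
(6) min(8, 12) = 8, not 7 — violated.
(7) x8 = 3, x3 = 12; 3 < 12 — OK.
(8) x5 = 8, x6 = 15; distinct — OK.
(9) x2=13, x6=15, x5=8; 0 of them equal 16, not exactly one — violated.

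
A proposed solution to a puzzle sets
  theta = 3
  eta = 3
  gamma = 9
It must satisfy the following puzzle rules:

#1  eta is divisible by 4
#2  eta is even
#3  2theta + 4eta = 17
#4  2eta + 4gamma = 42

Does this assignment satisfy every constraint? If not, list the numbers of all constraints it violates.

Constraints 1, 2, and 3 do not hold.

#1 3 = 4×0 + 3, so 4 does not divide 3 — does not hold.
#2 eta = 3 is odd — does not hold.
#3 2theta + 4eta = 2(3) + 4(3) = 18, not 17 — does not hold.
#4 2eta + 4gamma = 2(3) + 4(9) = 42 — holds.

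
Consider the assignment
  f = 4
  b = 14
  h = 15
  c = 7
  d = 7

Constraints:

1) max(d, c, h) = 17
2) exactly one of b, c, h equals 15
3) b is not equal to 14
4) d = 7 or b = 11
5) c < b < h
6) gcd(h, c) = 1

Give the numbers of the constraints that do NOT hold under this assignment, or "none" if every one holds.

1) max(7, 7, 15) = 15, not 17 — fails.
2) b=14, c=7, h=15; 1 of them equals 15 — holds.
3) b = 14, but 14 is required to differ — fails.
4) d = 7 = 7 (first disjunct) — holds.
5) values 7 < 14 < 15 — holds.
6) gcd(15, 7) = 1 — holds.

Violated: 1, 3.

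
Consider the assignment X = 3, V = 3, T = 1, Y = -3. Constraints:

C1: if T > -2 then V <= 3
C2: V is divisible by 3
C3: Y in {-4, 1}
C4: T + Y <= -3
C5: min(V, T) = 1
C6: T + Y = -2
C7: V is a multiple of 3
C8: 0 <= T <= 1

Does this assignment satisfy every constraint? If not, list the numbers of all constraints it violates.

C1: T = 1 > -2, so we need V ≤ 3; V = 3 ≤ 3  true
C2: 3 / 3 = 1, so 3 divides 3  true
C3: Y = -3 is not in {-4, 1}  false
C4: T + Y = 1 + (-3) = -2; -2 > -3, bound -3 not met  false
C5: min(3, 1) = 1  true
C6: T + Y = 1 + (-3) = -2  true
C7: 3 / 3 = 1, so 3 divides 3  true
C8: T = 1 lies in [0, 1]  true

The assignment fails constraints 3 and 4.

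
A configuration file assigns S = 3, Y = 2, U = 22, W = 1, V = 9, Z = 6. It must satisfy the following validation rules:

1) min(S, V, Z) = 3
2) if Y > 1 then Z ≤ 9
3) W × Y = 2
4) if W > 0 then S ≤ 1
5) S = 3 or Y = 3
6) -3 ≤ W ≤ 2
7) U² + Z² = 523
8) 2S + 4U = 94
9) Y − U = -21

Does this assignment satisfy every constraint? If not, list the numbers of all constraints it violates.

The assignment fails constraints 4, 7, and 9.

1) min(3, 9, 6) = 3 — OK.
2) Y = 2 > 1, so we need Z ≤ 9; Z = 6 ≤ 9 — OK.
3) W × Y = 1 × 2 = 2 — OK.
4) W = 1 > 0, so we need S ≤ 1; but S = 3 > 1 — violated.
5) S = 3 = 3 (first disjunct) — OK.
6) W = 1 lies in [-3, 2] — OK.
7) U² + Z² = 22² + 6² = 484 + 36 = 520, not 523 — violated.
8) 2S + 4U = 2(3) + 4(22) = 94 — OK.
9) Y − U = 2 − 22 = -20, not -21 — violated.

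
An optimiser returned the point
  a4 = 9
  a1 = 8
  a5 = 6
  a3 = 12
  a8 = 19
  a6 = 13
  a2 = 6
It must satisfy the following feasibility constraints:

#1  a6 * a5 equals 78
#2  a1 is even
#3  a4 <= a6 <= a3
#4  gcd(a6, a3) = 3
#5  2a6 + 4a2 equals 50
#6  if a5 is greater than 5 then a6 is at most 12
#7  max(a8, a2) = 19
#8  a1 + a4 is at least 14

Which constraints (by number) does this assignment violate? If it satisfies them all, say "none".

Violated: 3, 4, 6.

#1 a6 * a5 = 13 * 6 = 78  holds
#2 a1 = 8 is even  holds
#3 values 9, 13, 12; a6 = 13 is not <= a3 = 12  fails
#4 gcd(13, 12) = 1, not 3  fails
#5 2a6 + 4a2 = 2(13) + 4(6) = 50  holds
#6 a5 = 6 > 5, so we need a6 ≤ 12; but a6 = 13 > 12  fails
#7 max(19, 6) = 19  holds
#8 a1 + a4 = 8 + 9 = 17; 17 ≥ 14  holds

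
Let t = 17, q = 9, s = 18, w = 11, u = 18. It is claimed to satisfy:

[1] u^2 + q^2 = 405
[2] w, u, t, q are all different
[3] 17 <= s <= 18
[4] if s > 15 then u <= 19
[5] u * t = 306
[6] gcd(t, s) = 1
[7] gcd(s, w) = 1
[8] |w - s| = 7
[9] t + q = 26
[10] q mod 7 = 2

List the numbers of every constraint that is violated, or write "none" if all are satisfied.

[1] u^2 + q^2 = 18^2 + 9^2 = 324 + 81 = 405  true
[2] values 11, 18, 17, 9 are pairwise distinct  true
[3] s = 18 lies in [17, 18]  true
[4] s = 18 > 15, so we need u ≤ 19; u = 18 ≤ 19  true
[5] u * t = 18 * 17 = 306  true
[6] gcd(17, 18) = 1  true
[7] gcd(18, 11) = 1  true
[8] |11 - 18| = 7  true
[9] t + q = 17 + 9 = 26  true
[10] 9 mod 7 = 2  true

Yes — all constraints hold.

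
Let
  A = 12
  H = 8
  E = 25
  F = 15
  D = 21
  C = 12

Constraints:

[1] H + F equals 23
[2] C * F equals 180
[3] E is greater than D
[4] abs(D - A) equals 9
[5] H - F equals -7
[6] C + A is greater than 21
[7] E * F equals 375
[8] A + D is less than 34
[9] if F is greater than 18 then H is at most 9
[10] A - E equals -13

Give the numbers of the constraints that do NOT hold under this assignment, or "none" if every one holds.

The assignment satisfies every constraint.

[1] H + F = 8 + 15 = 23 — satisfied.
[2] C * F = 12 * 15 = 180 — satisfied.
[3] E = 25, D = 21; 25 > 21 — satisfied.
[4] abs(21 - 12) = 9 — satisfied.
[5] H - F = 8 - 15 = -7 — satisfied.
[6] C + A = 12 + 12 = 24; 24 > 21 — satisfied.
[7] E * F = 25 * 15 = 375 — satisfied.
[8] A + D = 12 + 21 = 33; 33 < 34 — satisfied.
[9] F = 15, not > 18; antecedent false, conditional vacuously true — satisfied.
[10] A - E = 12 - 25 = -13 — satisfied.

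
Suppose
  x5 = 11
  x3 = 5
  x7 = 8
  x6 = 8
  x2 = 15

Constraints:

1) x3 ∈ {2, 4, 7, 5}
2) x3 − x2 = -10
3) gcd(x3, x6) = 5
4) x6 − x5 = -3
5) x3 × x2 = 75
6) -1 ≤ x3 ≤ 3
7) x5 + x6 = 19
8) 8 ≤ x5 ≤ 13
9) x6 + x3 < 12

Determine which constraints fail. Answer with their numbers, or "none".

Constraints 3, 6, and 9 do not hold.

1) x3 = 5 is in {2, 4, 7, 5}  ✔
2) x3 − x2 = 5 − 15 = -10  ✔
3) gcd(5, 8) = 1, not 5  ✘
4) x6 − x5 = 8 − 11 = -3  ✔
5) x3 × x2 = 5 × 15 = 75  ✔
6) x3 = 5 is outside [-1, 3]  ✘
7) x5 + x6 = 11 + 8 = 19  ✔
8) x5 = 11 lies in [8, 13]  ✔
9) x6 + x3 = 8 + 5 = 13; 13 ≥ 12, bound 12 not met  ✘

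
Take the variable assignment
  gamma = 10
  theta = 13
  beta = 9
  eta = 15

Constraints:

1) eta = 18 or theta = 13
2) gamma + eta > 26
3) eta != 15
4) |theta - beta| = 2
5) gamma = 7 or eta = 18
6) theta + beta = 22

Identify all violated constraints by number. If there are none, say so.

The assignment fails constraints 2, 3, 4, 5.

1) eta = 15 ≠ 18, but theta = 13 = 13 (second disjunct)  holds
2) gamma + eta = 10 + 15 = 25; 25 ≤ 26, bound 26 not met  fails
3) eta = 15, but 15 is required to differ  fails
4) |13 - 9| = 4, not 2  fails
5) gamma = 10 ≠ 7 and eta = 15 ≠ 18; both disjuncts false  fails
6) theta + beta = 13 + 9 = 22  holds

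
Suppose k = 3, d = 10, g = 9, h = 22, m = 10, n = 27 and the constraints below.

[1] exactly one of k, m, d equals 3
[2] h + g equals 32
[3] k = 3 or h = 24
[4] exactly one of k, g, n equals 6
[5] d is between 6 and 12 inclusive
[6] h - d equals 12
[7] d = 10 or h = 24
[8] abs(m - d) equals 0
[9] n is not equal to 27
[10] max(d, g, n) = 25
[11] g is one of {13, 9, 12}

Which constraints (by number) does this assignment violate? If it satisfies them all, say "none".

[1] k=3, m=10, d=10; 1 of them equals 3  OK
[2] h + g = 22 + 9 = 31, not 32  FAIL
[3] k = 3 = 3 (first disjunct)  OK
[4] k=3, g=9, n=27; 0 of them equal 6, not exactly one  FAIL
[5] d = 10 lies in [6, 12]  OK
[6] h - d = 22 - 10 = 12  OK
[7] d = 10 = 10 (first disjunct)  OK
[8] abs(10 - 10) = 0  OK
[9] n = 27, but 27 is required to differ  FAIL
[10] max(10, 9, 27) = 27, not 25  FAIL
[11] g = 9 is in {13, 9, 12}  OK

Violated: 2, 4, 9, 10.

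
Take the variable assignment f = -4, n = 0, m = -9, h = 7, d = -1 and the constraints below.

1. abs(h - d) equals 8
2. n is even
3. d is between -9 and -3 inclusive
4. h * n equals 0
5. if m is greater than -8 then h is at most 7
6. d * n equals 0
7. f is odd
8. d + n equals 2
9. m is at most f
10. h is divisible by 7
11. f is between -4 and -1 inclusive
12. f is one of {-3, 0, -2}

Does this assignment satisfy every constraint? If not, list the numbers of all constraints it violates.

1. abs(7 - (-1)) = 8  holds
2. n = 0 is even  holds
3. d = -1 is outside [-9, -3]  fails
4. h * n = 7 * 0 = 0  holds
5. m = -9, not > -8; antecedent false, conditional vacuously true  holds
6. d * n = -1 * 0 = 0  holds
7. f = -4 is even  fails
8. d + n = -1 + 0 = -1, not 2  fails
9. m = -9, f = -4; -9 ≤ -4  holds
10. 7 / 7 = 1, so 7 divides 7  holds
11. f = -4 lies in [-4, -1]  holds
12. f = -4 is not in {-3, 0, -2}  fails

Constraints 3, 7, 8, and 12 are violated.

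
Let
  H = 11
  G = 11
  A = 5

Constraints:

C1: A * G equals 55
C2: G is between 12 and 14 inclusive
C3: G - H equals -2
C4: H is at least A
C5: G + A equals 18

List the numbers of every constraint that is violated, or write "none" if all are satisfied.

Violated: 2, 3, and 5.

C1: A * G = 5 * 11 = 55  yes
C2: G = 11 is outside [12, 14]  no
C3: G - H = 11 - 11 = 0, not -2  no
C4: H = 11, A = 5; 11 ≥ 5  yes
C5: G + A = 11 + 5 = 16, not 18  no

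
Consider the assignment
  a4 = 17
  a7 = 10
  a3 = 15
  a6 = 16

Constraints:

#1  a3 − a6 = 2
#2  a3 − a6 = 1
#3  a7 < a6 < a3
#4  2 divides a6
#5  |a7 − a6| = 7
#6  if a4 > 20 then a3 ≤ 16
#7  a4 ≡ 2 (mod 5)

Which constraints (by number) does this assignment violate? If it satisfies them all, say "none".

#1 a3 − a6 = 15 − 16 = -1, not 2 — violated.
#2 a3 − a6 = 15 − 16 = -1, not 1 — violated.
#3 values 10, 16, 15; a6 = 16 is not < a3 = 15 — violated.
#4 16 / 2 = 8, so 2 divides 16 — OK.
#5 |10 − 16| = 6, not 7 — violated.
#6 a4 = 17, not > 20; antecedent false, conditional vacuously true — OK.
#7 17 mod 5 = 2 — OK.

Violated: 1, 2, 3, 5.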